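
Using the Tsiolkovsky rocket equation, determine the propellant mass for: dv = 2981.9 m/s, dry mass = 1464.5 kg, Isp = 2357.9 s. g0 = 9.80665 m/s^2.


ve = Isp * g0 = 2357.9 * 9.80665 = 23123.100035 m/s
mass ratio = exp(dv/ve) = exp(2981.9/23123.100035) = 1.13764191
m_prop = m_dry * (mr - 1) = 1464.5 * (1.13764191 - 1)
m_prop = 201.5766 kg

201.5766 kg


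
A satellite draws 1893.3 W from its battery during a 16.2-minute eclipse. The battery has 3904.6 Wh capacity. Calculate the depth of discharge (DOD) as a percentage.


E_used = P * t / 60 = 1893.3 * 16.2 / 60 = 511.1910 Wh
DOD = E_used / E_total * 100 = 511.1910 / 3904.6 * 100
DOD = 13.0920 %

13.0920 %


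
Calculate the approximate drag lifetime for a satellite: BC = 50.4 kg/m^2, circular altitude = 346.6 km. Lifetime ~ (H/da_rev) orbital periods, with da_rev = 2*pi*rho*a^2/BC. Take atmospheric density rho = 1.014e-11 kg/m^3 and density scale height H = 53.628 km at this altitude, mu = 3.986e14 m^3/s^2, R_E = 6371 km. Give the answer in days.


a = R_E + alt = 6717.6000 km = 6.7176e+06 m
da_rev = 2*pi*rho*a^2/BC = 2*pi*1.014e-11*(6.7176e+06)^2/50.4 = 57.044735 m per revolution
N = H/da_rev = 53628.0000 m / 57.044735 m = 940.1043 revolutions
P = 2*pi*sqrt(a^3/mu) = 5479.3928 s
lifetime = N*P = 940.1043 * 5479.3928 = 5.1512006e+06 s = 59.6204 days

59.6204 days


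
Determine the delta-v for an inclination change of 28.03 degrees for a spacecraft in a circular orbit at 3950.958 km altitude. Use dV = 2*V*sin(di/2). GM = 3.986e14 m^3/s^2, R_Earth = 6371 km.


r = 10321.9580 km = 1.0321958e+07 m
V = sqrt(mu/r) = 6214.2340 m/s
di = 28.03 deg = 0.4892158 rad
dV = 2*V*sin(di/2) = 2*6214.2340*sin(0.2446079)
dV = 3009.8756 m/s = 3.0099 km/s

3.0099 km/s


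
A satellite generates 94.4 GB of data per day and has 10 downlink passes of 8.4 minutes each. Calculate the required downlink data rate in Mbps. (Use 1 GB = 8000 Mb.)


total contact time = 10 * 8.4 * 60 = 5040.0000 s
data = 94.4 GB = 755200.0000 Mb
rate = 755200.0000 / 5040.0000 = 149.8413 Mbps

149.8413 Mbps


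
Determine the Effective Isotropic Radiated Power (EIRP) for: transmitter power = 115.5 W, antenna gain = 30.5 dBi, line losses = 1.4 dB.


Pt = 115.5 W = 20.6258 dBW
EIRP = Pt_dBW + Gt - losses = 20.6258 + 30.5 - 1.4 = 49.7258 dBW

49.7258 dBW


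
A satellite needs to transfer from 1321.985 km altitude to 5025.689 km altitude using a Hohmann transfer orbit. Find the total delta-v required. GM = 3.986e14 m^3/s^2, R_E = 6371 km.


r1 = 7692.9850 km = 7.692985e+06 m
r2 = 11396.6890 km = 1.1396689e+07 m
dv1 = sqrt(mu/r1)*(sqrt(2*r2/(r1+r2)) - 1) = 667.3441 m/s
dv2 = sqrt(mu/r2)*(1 - sqrt(2*r1/(r1+r2))) = 604.6087 m/s
total dv = |dv1| + |dv2| = 667.3441 + 604.6087 = 1271.9528 m/s = 1.2720 km/s

1.2720 km/s


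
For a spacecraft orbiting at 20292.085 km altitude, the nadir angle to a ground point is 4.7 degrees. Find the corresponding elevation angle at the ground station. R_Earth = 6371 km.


r = R_E + alt = 26663.0850 km
Law of sines in the satellite / Earth-center / ground-point triangle:
  sin(nadir)/R_E = sin(90 + el)/r  =>  cos(el) = (r/R_E)*sin(nadir)
cos(el) = (26663.0850 / 6371.0000) * sin(4.7 deg) = 0.3429184
el = arccos(0.3429184) = 69.9452 deg
(Earth-central angle = 90 - nadir - el = 15.3548 deg)

69.9452 degrees


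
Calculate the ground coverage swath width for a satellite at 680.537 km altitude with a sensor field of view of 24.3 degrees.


FOV = 24.3 deg = 0.424115 rad
swath = 2 * alt * tan(FOV/2) = 2 * 680.537 * tan(0.2120575)
swath = 2 * 680.537 * 0.2152944
swath = 293.0316 km

293.0316 km


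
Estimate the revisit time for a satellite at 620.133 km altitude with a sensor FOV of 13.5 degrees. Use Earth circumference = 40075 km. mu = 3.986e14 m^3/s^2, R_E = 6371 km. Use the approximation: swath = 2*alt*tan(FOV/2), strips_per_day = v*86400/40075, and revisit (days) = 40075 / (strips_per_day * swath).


swath = 2*620.133*tan(0.1178097) = 146.7952 km
v = sqrt(mu/r) = 7550.8330 m/s = 7.5508 km/s
strips/day = v*86400/40075 = 7.5508*86400/40075 = 16.2793
coverage/day = strips * swath = 16.2793 * 146.7952 = 2389.7188 km
revisit = 40075 / 2389.7188 = 16.7698 days

16.7698 days


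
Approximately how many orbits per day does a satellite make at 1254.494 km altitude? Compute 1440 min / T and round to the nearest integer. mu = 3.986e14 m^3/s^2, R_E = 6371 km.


r = 7.625494e+06 m
T = 2*pi*sqrt(r^3/mu) = 6626.9424 s = 110.4490 min
revs/day = 1440 / 110.4490 = 13.0377
Rounded: 13 revolutions per day

13 revolutions per day


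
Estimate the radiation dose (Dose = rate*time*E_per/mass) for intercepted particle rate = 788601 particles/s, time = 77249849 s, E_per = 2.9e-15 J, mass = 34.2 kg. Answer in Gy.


Total energy deposited = rate * time * E_per
  = 788601 * 77249849 * 2.9e-15 = 0.176666 J
Dose = E_total / mass = 0.176666 / 34.2
Dose = 0.005165672 Gy

0.0052 Gy


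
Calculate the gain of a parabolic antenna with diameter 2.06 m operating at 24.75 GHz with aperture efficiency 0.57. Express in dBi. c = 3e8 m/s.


lambda = c/f = 3e8 / 2.475e+10 = 0.01212121 m
G = eta*(pi*D/lambda)^2 = 0.57*(pi*2.06/0.01212121)^2
G = 162486.3709 (linear)
G = 10*log10(162486.3709) = 52.1082 dBi

52.1082 dBi


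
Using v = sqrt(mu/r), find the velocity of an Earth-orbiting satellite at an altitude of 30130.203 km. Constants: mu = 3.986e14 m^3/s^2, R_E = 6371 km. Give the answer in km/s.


r = R_E + alt = 6371.0 + 30130.203 = 36501.2030 km = 3.6501203e+07 m
v = sqrt(mu/r) = sqrt(3.986e14 / 3.6501203e+07) = 3304.5708 m/s = 3.3046 km/s

3.3046 km/s


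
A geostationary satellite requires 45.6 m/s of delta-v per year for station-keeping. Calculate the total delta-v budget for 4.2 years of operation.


dV = rate * years = 45.6 * 4.2
dV = 191.5200 m/s

191.5200 m/s


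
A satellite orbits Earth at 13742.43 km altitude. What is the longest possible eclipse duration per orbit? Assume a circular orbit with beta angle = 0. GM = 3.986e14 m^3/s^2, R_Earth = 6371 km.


r = 20113.4300 km
T = 473.1395 min
Eclipse fraction = arcsin(R_E/r)/pi = arcsin(6371.0000/20113.4300)/pi
= arcsin(0.3167535)/pi = 0.1025928
Eclipse duration = 0.1025928 * 473.1395 = 48.5407 min

48.5407 minutes


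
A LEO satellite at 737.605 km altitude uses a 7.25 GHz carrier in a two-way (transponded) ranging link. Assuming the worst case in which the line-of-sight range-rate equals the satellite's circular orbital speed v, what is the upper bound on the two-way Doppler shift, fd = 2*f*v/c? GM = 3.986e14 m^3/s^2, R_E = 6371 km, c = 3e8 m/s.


r = 7.108605e+06 m
v = sqrt(mu/r) = 7488.1831 m/s (worst-case radial velocity)
f = 7.25 GHz = 7.25e+09 Hz
fd = 2*f*v/c = 2*7.25e+09*7488.1831/3.0e+08
fd = 361928.8504 Hz

361928.8504 Hz


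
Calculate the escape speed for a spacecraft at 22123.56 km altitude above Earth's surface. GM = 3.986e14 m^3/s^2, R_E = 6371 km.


r = 6371.0 + 22123.56 = 28494.5600 km = 2.849456e+07 m
v_esc = sqrt(2*mu/r) = sqrt(2*3.986e14 / 2.849456e+07)
v_esc = 5289.3544 m/s = 5.2894 km/s

5.2894 km/s


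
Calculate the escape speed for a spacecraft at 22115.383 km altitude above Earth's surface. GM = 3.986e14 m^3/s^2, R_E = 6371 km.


r = 6371.0 + 22115.383 = 28486.3830 km = 2.8486383e+07 m
v_esc = sqrt(2*mu/r) = sqrt(2*3.986e14 / 2.8486383e+07)
v_esc = 5290.1135 m/s = 5.2901 km/s

5.2901 km/s


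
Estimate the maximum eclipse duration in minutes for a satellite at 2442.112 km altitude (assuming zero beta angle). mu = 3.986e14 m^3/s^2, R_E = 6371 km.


r = 8813.1120 km
T = 137.2315 min
Eclipse fraction = arcsin(R_E/r)/pi = arcsin(6371.0000/8813.1120)/pi
= arcsin(0.7229002)/pi = 0.2571914
Eclipse duration = 0.2571914 * 137.2315 = 35.2948 min

35.2948 minutes


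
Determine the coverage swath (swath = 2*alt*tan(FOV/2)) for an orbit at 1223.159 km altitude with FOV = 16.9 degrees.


FOV = 16.9 deg = 0.2949606 rad
swath = 2 * alt * tan(FOV/2) = 2 * 1223.159 * tan(0.1474803)
swath = 2 * 1223.159 * 0.148559
swath = 363.4225 km

363.4225 km


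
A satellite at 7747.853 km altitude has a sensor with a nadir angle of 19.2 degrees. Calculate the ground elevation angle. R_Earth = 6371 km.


r = R_E + alt = 14118.8530 km
Law of sines in the satellite / Earth-center / ground-point triangle:
  sin(nadir)/R_E = sin(90 + el)/r  =>  cos(el) = (r/R_E)*sin(nadir)
cos(el) = (14118.8530 / 6371.0000) * sin(19.2 deg) = 0.7288055
el = arccos(0.7288055) = 43.2137 deg
(Earth-central angle = 90 - nadir - el = 27.5863 deg)

43.2137 degrees


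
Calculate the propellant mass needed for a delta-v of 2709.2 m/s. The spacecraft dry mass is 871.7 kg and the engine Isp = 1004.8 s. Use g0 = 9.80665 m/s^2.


ve = Isp * g0 = 1004.8 * 9.80665 = 9853.721920 m/s
mass ratio = exp(dv/ve) = exp(2709.2/9853.721920) = 1.31645405
m_prop = m_dry * (mr - 1) = 871.7 * (1.31645405 - 1)
m_prop = 275.8530 kg

275.8530 kg


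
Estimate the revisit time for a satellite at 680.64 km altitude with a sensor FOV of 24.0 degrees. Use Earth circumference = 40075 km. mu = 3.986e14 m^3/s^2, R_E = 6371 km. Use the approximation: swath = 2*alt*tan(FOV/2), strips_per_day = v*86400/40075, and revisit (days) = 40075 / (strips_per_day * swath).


swath = 2*680.64*tan(0.2094395) = 289.3490 km
v = sqrt(mu/r) = 7518.3680 m/s = 7.5184 km/s
strips/day = v*86400/40075 = 7.5184*86400/40075 = 16.2093
coverage/day = strips * swath = 16.2093 * 289.3490 = 4690.1396 km
revisit = 40075 / 4690.1396 = 8.5445 days

8.5445 days


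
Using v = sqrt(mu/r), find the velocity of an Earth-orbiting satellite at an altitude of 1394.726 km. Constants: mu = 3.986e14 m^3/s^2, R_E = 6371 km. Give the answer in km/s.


r = R_E + alt = 6371.0 + 1394.726 = 7765.7260 km = 7.765726e+06 m
v = sqrt(mu/r) = sqrt(3.986e14 / 7.765726e+06) = 7164.3635 m/s = 7.1644 km/s

7.1644 km/s


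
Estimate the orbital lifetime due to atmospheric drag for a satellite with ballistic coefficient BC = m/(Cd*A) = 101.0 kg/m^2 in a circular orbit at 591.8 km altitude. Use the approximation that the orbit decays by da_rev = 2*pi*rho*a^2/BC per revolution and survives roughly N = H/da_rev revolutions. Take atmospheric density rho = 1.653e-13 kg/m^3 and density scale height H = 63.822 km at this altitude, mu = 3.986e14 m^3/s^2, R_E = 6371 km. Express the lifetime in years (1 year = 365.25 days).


a = R_E + alt = 6962.8000 km = 6.9628e+06 m
da_rev = 2*pi*rho*a^2/BC = 2*pi*1.653e-13*(6.9628e+06)^2/101.0 = 0.498539059 m per revolution
N = H/da_rev = 63822.0000 m / 0.498539059 m = 128018.0537 revolutions
P = 2*pi*sqrt(a^3/mu) = 5782.1200 s
lifetime = N*P = 128018.0537 * 5782.1200 = 7.4021575e+08 s = 8567.3119 days
years = 8567.3119 / 365.25 = 23.4560 years

23.4560 years


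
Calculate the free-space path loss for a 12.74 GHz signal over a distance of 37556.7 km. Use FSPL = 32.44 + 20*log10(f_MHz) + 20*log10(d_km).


f = 12.74 GHz = 12740.0000 MHz
d = 37556.7 km
FSPL = 32.44 + 20*log10(12740.0000) + 20*log10(37556.7)
FSPL = 32.44 + 82.1034 + 91.4937
FSPL = 206.0371 dB

206.0371 dB


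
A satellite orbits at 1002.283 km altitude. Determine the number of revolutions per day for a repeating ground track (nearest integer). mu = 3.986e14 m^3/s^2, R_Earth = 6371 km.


r = 7.373283e+06 m
T = 2*pi*sqrt(r^3/mu) = 6300.8998 s = 105.0150 min
revs/day = 1440 / 105.0150 = 13.7123
Rounded: 14 revolutions per day

14 revolutions per day


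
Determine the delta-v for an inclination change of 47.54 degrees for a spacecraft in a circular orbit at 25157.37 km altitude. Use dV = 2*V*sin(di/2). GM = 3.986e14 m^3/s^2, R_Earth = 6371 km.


r = 31528.3700 km = 3.152837e+07 m
V = sqrt(mu/r) = 3555.6409 m/s
di = 47.54 deg = 0.8297295 rad
dV = 2*V*sin(di/2) = 2*3555.6409*sin(0.4148648)
dV = 2866.3171 m/s = 2.8663 km/s

2.8663 km/s


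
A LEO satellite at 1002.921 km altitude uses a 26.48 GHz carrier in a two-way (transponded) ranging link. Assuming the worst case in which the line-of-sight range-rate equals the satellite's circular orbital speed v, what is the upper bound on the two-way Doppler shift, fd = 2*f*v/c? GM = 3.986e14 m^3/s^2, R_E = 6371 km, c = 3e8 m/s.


r = 7.373921e+06 m
v = sqrt(mu/r) = 7352.2355 m/s (worst-case radial velocity)
f = 26.48 GHz = 2.648e+10 Hz
fd = 2*f*v/c = 2*2.648e+10*7352.2355/3.0e+08
fd = 1.2979146e+06 Hz

1.2979e+06 Hz


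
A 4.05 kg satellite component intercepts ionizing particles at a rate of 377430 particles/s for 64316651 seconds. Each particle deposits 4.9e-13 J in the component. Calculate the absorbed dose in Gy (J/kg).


Total energy deposited = rate * time * E_per
  = 377430 * 64316651 * 4.9e-13 = 11.8948 J
Dose = E_total / mass = 11.8948 / 4.05
Dose = 2.9370 Gy

2.9370 Gy


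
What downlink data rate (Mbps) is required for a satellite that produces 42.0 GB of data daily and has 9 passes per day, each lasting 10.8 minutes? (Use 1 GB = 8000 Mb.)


total contact time = 9 * 10.8 * 60 = 5832.0000 s
data = 42.0 GB = 336000.0000 Mb
rate = 336000.0000 / 5832.0000 = 57.6132 Mbps

57.6132 Mbps


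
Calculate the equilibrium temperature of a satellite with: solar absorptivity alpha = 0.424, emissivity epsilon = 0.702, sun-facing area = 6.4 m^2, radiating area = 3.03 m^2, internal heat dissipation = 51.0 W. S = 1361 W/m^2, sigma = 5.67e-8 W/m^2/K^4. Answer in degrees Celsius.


Numerator = alpha*S*A_sun + Q_int = 0.424*1361*6.4 + 51.0 = 3744.2096 W
Denominator = eps*sigma*A_rad = 0.702*5.67e-8*3.03 = 1.206043e-07 W/K^4
T^4 = 3.1045407e+10 K^4
T = 419.7583 K = 146.6083 C

146.6083 degrees Celsius


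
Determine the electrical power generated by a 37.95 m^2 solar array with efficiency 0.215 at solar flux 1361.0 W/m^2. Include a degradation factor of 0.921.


P = area * eta * S * degradation
P = 37.95 * 0.215 * 1361.0 * 0.921
P = 10227.4648 W

10227.4648 W


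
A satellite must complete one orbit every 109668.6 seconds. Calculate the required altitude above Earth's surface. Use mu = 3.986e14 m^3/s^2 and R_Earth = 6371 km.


T = 109668.6 s
r = (mu*T^2/(4*pi^2))^(1/3) = (3.986e14 * 109668.6^2 / (4*pi^2))^(1/3)
r = 4.9520009e+07 m = 49520.0094 km
alt = r - R_E = 49520.0094 - 6371 = 43149.0094 km

43149.0094 km


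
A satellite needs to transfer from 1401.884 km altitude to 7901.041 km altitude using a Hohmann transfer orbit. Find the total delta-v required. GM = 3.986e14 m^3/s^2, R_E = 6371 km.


r1 = 7772.8840 km = 7.772884e+06 m
r2 = 14272.0410 km = 1.4272041e+07 m
dv1 = sqrt(mu/r1)*(sqrt(2*r2/(r1+r2)) - 1) = 987.5038 m/s
dv2 = sqrt(mu/r2)*(1 - sqrt(2*r1/(r1+r2))) = 846.8654 m/s
total dv = |dv1| + |dv2| = 987.5038 + 846.8654 = 1834.3692 m/s = 1.8344 km/s

1.8344 km/s


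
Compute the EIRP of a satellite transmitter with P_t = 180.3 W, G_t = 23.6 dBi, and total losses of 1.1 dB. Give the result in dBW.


Pt = 180.3 W = 22.5600 dBW
EIRP = Pt_dBW + Gt - losses = 22.5600 + 23.6 - 1.1 = 45.0600 dBW

45.0600 dBW


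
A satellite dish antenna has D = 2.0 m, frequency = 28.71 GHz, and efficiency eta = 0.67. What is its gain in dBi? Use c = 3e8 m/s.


lambda = c/f = 3e8 / 2.871e+10 = 0.01044932 m
G = eta*(pi*D/lambda)^2 = 0.67*(pi*2.0/0.01044932)^2
G = 242247.0042 (linear)
G = 10*log10(242247.0042) = 53.8426 dBi

53.8426 dBi


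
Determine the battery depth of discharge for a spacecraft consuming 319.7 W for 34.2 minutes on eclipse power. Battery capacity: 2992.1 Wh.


E_used = P * t / 60 = 319.7 * 34.2 / 60 = 182.2290 Wh
DOD = E_used / E_total * 100 = 182.2290 / 2992.1 * 100
DOD = 6.0903 %

6.0903 %


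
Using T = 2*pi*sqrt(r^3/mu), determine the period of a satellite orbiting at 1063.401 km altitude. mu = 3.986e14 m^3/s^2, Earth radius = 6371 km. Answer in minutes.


r = 7434.4010 km = 7.434401e+06 m
T = 2*pi*sqrt(r^3/mu) = 2*pi*sqrt(4.1090171e+20 / 3.986e14)
T = 6379.4053 s = 106.3234 min

106.3234 minutes


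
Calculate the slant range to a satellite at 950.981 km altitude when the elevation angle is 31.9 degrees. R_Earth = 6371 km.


h = 950.981 km, el = 31.9 deg
d = -R_E*sin(el) + sqrt((R_E*sin(el))^2 + 2*R_E*h + h^2)
d = -6371.0000*sin(0.55676) + sqrt((6371.0000*0.5284383)^2 + 2*6371.0000*950.981 + 950.981^2)
d = 1568.5299 km

1568.5299 km


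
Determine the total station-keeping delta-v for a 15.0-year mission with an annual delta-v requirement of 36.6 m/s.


dV = rate * years = 36.6 * 15.0
dV = 549.0000 m/s

549.0000 m/s


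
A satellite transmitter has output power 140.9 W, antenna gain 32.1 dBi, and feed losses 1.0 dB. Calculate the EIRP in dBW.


Pt = 140.9 W = 21.4891 dBW
EIRP = Pt_dBW + Gt - losses = 21.4891 + 32.1 - 1.0 = 52.5891 dBW

52.5891 dBW


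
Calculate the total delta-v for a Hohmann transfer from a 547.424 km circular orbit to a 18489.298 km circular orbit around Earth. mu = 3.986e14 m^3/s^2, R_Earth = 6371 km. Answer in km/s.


r1 = 6918.4240 km = 6.918424e+06 m
r2 = 24860.2980 km = 2.4860298e+07 m
dv1 = sqrt(mu/r1)*(sqrt(2*r2/(r1+r2)) - 1) = 1903.9381 m/s
dv2 = sqrt(mu/r2)*(1 - sqrt(2*r1/(r1+r2))) = 1361.9964 m/s
total dv = |dv1| + |dv2| = 1903.9381 + 1361.9964 = 3265.9345 m/s = 3.2659 km/s

3.2659 km/s


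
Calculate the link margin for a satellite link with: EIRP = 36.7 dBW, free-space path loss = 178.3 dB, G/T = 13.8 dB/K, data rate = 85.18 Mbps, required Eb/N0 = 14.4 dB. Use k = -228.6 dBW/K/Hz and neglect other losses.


C/N0 = EIRP - FSPL + G/T - k = 36.7 - 178.3 + 13.8 - (-228.6)
C/N0 = 100.8000 dB-Hz
R_b = 85.18 Mbps = 8.518e+07 bps -> 10*log10(R_b) = 79.3034 dB-Hz
Eb/N0 = C/N0 - 10*log10(R_b) = 100.8000 - 79.3034 = 21.4966 dB
Margin = Eb/N0 - Eb/N0_req = 21.4966 - 14.4 = 7.0966 dB (link closes)

7.0966 dB


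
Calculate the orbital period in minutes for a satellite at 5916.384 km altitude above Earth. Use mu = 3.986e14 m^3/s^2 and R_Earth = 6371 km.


r = 12287.3840 km = 1.2287384e+07 m
T = 2*pi*sqrt(r^3/mu) = 2*pi*sqrt(1.8551468e+21 / 3.986e14)
T = 13555.0264 s = 225.9171 min

225.9171 minutes


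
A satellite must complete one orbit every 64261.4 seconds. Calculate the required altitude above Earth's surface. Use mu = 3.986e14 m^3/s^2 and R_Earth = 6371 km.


T = 64261.4 s
r = (mu*T^2/(4*pi^2))^(1/3) = (3.986e14 * 64261.4^2 / (4*pi^2))^(1/3)
r = 3.4675759e+07 m = 34675.7589 km
alt = r - R_E = 34675.7589 - 6371 = 28304.7589 km

28304.7589 km


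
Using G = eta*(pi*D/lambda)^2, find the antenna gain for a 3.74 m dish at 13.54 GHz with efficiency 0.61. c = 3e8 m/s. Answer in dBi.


lambda = c/f = 3e8 / 1.354e+10 = 0.02215657 m
G = eta*(pi*D/lambda)^2 = 0.61*(pi*3.74/0.02215657)^2
G = 171540.8683 (linear)
G = 10*log10(171540.8683) = 52.3437 dBi

52.3437 dBi


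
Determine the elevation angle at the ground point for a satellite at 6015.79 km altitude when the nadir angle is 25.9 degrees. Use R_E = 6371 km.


r = R_E + alt = 12386.7900 km
Law of sines in the satellite / Earth-center / ground-point triangle:
  sin(nadir)/R_E = sin(90 + el)/r  =>  cos(el) = (r/R_E)*sin(nadir)
cos(el) = (12386.7900 / 6371.0000) * sin(25.9 deg) = 0.84925
el = arccos(0.84925) = 31.8698 deg
(Earth-central angle = 90 - nadir - el = 32.2302 deg)

31.8698 degrees


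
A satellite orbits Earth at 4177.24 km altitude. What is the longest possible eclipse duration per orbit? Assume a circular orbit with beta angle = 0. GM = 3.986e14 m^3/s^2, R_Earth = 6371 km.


r = 10548.2400 km
T = 179.6925 min
Eclipse fraction = arcsin(R_E/r)/pi = arcsin(6371.0000/10548.2400)/pi
= arcsin(0.603987)/pi = 0.2064221
Eclipse duration = 0.2064221 * 179.6925 = 37.0925 min

37.0925 minutes


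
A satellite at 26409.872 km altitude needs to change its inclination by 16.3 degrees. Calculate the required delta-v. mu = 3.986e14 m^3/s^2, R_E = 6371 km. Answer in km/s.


r = 32780.8720 km = 3.2780872e+07 m
V = sqrt(mu/r) = 3487.0518 m/s
di = 16.3 deg = 0.2844887 rad
dV = 2*V*sin(di/2) = 2*3487.0518*sin(0.1422443)
dV = 988.6847 m/s = 0.9886847 km/s

0.9887 km/s


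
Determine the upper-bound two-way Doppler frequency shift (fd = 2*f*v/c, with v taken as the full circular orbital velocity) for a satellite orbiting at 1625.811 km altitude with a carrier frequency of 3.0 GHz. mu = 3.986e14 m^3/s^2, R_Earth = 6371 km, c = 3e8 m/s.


r = 7.996811e+06 m
v = sqrt(mu/r) = 7060.0899 m/s (worst-case radial velocity)
f = 3.0 GHz = 3.0e+09 Hz
fd = 2*f*v/c = 2*3.0e+09*7060.0899/3.0e+08
fd = 141201.7980 Hz

141201.7980 Hz


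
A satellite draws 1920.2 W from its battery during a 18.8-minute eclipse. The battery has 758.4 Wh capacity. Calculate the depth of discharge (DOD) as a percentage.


E_used = P * t / 60 = 1920.2 * 18.8 / 60 = 601.6627 Wh
DOD = E_used / E_total * 100 = 601.6627 / 758.4 * 100
DOD = 79.3332 %

79.3332 %


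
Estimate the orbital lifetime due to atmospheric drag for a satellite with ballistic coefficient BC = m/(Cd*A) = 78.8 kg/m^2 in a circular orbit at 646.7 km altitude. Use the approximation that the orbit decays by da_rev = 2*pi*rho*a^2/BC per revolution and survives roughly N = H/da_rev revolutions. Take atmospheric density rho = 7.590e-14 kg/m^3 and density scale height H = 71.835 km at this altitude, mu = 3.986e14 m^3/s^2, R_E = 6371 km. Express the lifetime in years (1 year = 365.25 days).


a = R_E + alt = 7017.7000 km = 7.0177e+06 m
da_rev = 2*pi*rho*a^2/BC = 2*pi*7.590e-14*(7.0177e+06)^2/78.8 = 0.298047185 m per revolution
N = H/da_rev = 71835.0000 m / 0.298047185 m = 241018.8845 revolutions
P = 2*pi*sqrt(a^3/mu) = 5850.6406 s
lifetime = N*P = 241018.8845 * 5850.6406 = 1.4101149e+09 s = 16320.7739 days
years = 16320.7739 / 365.25 = 44.6838 years

44.6838 years


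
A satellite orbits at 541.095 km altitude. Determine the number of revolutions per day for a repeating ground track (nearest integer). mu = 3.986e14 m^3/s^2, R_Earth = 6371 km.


r = 6.912095e+06 m
T = 2*pi*sqrt(r^3/mu) = 5719.0747 s = 95.3179 min
revs/day = 1440 / 95.3179 = 15.1073
Rounded: 15 revolutions per day

15 revolutions per day


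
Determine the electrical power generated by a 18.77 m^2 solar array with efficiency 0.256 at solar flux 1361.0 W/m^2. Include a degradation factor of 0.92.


P = area * eta * S * degradation
P = 18.77 * 0.256 * 1361.0 * 0.92
P = 6016.5869 W

6016.5869 W


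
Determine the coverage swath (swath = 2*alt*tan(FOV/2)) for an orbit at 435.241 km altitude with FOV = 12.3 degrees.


FOV = 12.3 deg = 0.2146755 rad
swath = 2 * alt * tan(FOV/2) = 2 * 435.241 * tan(0.1073377)
swath = 2 * 435.241 * 0.1077519
swath = 93.7961 km

93.7961 km


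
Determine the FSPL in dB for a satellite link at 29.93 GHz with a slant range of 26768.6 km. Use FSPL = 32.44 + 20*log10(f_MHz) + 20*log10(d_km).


f = 29.93 GHz = 29930.0000 MHz
d = 26768.6 km
FSPL = 32.44 + 20*log10(29930.0000) + 20*log10(26768.6)
FSPL = 32.44 + 89.5221 + 88.5525
FSPL = 210.5146 dB

210.5146 dB


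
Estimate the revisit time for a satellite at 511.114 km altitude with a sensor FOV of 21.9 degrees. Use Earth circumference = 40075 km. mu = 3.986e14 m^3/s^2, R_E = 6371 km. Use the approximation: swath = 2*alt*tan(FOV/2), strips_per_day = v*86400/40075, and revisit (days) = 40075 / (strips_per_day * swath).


swath = 2*511.114*tan(0.1911136) = 197.7754 km
v = sqrt(mu/r) = 7610.4041 m/s = 7.6104 km/s
strips/day = v*86400/40075 = 7.6104*86400/40075 = 16.4077
coverage/day = strips * swath = 16.4077 * 197.7754 = 3245.0408 km
revisit = 40075 / 3245.0408 = 12.3496 days

12.3496 days


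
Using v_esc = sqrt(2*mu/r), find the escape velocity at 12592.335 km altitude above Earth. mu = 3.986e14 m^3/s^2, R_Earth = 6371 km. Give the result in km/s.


r = 6371.0 + 12592.335 = 18963.3350 km = 1.8963335e+07 m
v_esc = sqrt(2*mu/r) = sqrt(2*3.986e14 / 1.8963335e+07)
v_esc = 6483.7504 m/s = 6.4838 km/s

6.4838 km/s


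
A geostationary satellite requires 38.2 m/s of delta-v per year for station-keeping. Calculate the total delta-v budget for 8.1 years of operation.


dV = rate * years = 38.2 * 8.1
dV = 309.4200 m/s

309.4200 m/s


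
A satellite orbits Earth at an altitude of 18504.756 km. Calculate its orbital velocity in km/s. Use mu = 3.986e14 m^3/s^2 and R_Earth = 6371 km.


r = R_E + alt = 6371.0 + 18504.756 = 24875.7560 km = 2.4875756e+07 m
v = sqrt(mu/r) = sqrt(3.986e14 / 2.4875756e+07) = 4002.9531 m/s = 4.0030 km/s

4.0030 km/s


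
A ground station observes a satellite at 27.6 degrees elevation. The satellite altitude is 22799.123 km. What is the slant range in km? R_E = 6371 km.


h = 22799.123 km, el = 27.6 deg
d = -R_E*sin(el) + sqrt((R_E*sin(el))^2 + 2*R_E*h + h^2)
d = -6371.0000*sin(0.4817109) + sqrt((6371.0000*0.463296)^2 + 2*6371.0000*22799.123 + 22799.123^2)
d = 25666.8442 km

25666.8442 km


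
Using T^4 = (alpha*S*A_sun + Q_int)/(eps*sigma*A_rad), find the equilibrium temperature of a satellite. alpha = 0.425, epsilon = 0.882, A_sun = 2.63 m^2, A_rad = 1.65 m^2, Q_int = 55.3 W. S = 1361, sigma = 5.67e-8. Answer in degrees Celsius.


Numerator = alpha*S*A_sun + Q_int = 0.425*1361*2.63 + 55.3 = 1576.5577 W
Denominator = eps*sigma*A_rad = 0.882*5.67e-8*1.65 = 8.251551e-08 W/K^4
T^4 = 1.9106199e+10 K^4
T = 371.7865 K = 98.6365 C

98.6365 degrees Celsius


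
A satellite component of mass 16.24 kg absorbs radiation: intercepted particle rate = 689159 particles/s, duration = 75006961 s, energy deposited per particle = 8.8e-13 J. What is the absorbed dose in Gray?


Total energy deposited = rate * time * E_per
  = 689159 * 75006961 * 8.8e-13 = 45.4887 J
Dose = E_total / mass = 45.4887 / 16.24
Dose = 2.8010 Gy

2.8010 Gy


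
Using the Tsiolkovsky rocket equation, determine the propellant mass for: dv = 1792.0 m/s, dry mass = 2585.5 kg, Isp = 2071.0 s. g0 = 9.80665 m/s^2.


ve = Isp * g0 = 2071.0 * 9.80665 = 20309.572150 m/s
mass ratio = exp(dv/ve) = exp(1792.0/20309.572150) = 1.09224396
m_prop = m_dry * (mr - 1) = 2585.5 * (1.09224396 - 1)
m_prop = 238.4968 kg

238.4968 kg


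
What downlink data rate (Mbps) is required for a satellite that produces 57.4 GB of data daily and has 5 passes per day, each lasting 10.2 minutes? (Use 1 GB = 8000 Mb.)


total contact time = 5 * 10.2 * 60 = 3060.0000 s
data = 57.4 GB = 459200.0000 Mb
rate = 459200.0000 / 3060.0000 = 150.0654 Mbps

150.0654 Mbps


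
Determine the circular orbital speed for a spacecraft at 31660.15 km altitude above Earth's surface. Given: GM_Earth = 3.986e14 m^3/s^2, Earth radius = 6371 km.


r = R_E + alt = 6371.0 + 31660.15 = 38031.1500 km = 3.803115e+07 m
v = sqrt(mu/r) = sqrt(3.986e14 / 3.803115e+07) = 3237.4191 m/s = 3.2374 km/s

3.2374 km/s


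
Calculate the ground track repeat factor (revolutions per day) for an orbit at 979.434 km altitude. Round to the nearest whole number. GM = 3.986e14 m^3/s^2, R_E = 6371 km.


r = 7.350434e+06 m
T = 2*pi*sqrt(r^3/mu) = 6271.6338 s = 104.5272 min
revs/day = 1440 / 104.5272 = 13.7763
Rounded: 14 revolutions per day

14 revolutions per day


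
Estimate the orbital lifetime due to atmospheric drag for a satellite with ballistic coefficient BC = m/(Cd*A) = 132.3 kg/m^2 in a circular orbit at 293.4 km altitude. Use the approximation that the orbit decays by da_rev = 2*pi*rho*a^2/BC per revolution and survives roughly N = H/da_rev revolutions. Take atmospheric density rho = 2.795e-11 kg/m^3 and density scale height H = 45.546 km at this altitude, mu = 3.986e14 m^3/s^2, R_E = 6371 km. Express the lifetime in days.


a = R_E + alt = 6664.4000 km = 6.6644e+06 m
da_rev = 2*pi*rho*a^2/BC = 2*pi*2.795e-11*(6.6644e+06)^2/132.3 = 58.955449 m per revolution
N = H/da_rev = 45546.0000 m / 58.955449 m = 772.5495 revolutions
P = 2*pi*sqrt(a^3/mu) = 5414.4308 s
lifetime = N*P = 772.5495 * 5414.4308 = 4.1829156e+06 s = 48.4134 days

48.4134 days


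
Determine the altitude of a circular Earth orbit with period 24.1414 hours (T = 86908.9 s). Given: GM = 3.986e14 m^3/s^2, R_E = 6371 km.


T = 86908.9 s
r = (mu*T^2/(4*pi^2))^(1/3) = (3.986e14 * 86908.9^2 / (4*pi^2))^(1/3)
r = 4.2406786e+07 m = 42406.7856 km
alt = r - R_E = 42406.7856 - 6371 = 36035.7856 km

36035.7856 km


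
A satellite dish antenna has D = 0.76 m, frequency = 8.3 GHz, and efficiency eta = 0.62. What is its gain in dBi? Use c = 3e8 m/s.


lambda = c/f = 3e8 / 8.3e+09 = 0.03614458 m
G = eta*(pi*D/lambda)^2 = 0.62*(pi*0.76/0.03614458)^2
G = 2705.4050 (linear)
G = 10*log10(2705.4050) = 34.3223 dBi

34.3223 dBi


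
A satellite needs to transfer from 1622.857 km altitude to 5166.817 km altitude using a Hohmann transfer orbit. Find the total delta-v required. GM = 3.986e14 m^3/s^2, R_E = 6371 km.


r1 = 7993.8570 km = 7.993857e+06 m
r2 = 11537.8170 km = 1.1537817e+07 m
dv1 = sqrt(mu/r1)*(sqrt(2*r2/(r1+r2)) - 1) = 613.9444 m/s
dv2 = sqrt(mu/r2)*(1 - sqrt(2*r1/(r1+r2))) = 559.9131 m/s
total dv = |dv1| + |dv2| = 613.9444 + 559.9131 = 1173.8575 m/s = 1.1739 km/s

1.1739 km/s


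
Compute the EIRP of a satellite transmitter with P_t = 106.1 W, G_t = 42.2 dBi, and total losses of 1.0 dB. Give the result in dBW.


Pt = 106.1 W = 20.2572 dBW
EIRP = Pt_dBW + Gt - losses = 20.2572 + 42.2 - 1.0 = 61.4572 dBW

61.4572 dBW


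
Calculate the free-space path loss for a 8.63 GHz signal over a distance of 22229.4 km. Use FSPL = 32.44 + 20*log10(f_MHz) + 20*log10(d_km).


f = 8.63 GHz = 8630.0000 MHz
d = 22229.4 km
FSPL = 32.44 + 20*log10(8630.0000) + 20*log10(22229.4)
FSPL = 32.44 + 78.7202 + 86.9386
FSPL = 198.0988 dB

198.0988 dB


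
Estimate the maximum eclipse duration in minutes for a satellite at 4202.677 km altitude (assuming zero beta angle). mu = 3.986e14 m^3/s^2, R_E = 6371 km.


r = 10573.6770 km
T = 180.3429 min
Eclipse fraction = arcsin(R_E/r)/pi = arcsin(6371.0000/10573.6770)/pi
= arcsin(0.602534)/pi = 0.2058422
Eclipse duration = 0.2058422 * 180.3429 = 37.1222 min

37.1222 minutes


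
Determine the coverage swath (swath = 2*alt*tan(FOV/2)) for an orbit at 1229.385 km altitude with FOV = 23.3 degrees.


FOV = 23.3 deg = 0.4066617 rad
swath = 2 * alt * tan(FOV/2) = 2 * 1229.385 * tan(0.2033309)
swath = 2 * 1229.385 * 0.2061801
swath = 506.9495 km

506.9495 km


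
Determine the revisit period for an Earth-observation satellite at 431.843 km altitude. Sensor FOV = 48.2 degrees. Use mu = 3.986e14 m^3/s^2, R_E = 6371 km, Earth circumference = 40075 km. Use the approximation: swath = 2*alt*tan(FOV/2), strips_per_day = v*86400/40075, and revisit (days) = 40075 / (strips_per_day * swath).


swath = 2*431.843*tan(0.4206243) = 386.3454 km
v = sqrt(mu/r) = 7654.6163 m/s = 7.6546 km/s
strips/day = v*86400/40075 = 7.6546*86400/40075 = 16.5030
coverage/day = strips * swath = 16.5030 * 386.3454 = 6375.8692 km
revisit = 40075 / 6375.8692 = 6.2854 days

6.2854 days


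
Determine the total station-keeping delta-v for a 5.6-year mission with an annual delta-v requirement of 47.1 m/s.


dV = rate * years = 47.1 * 5.6
dV = 263.7600 m/s

263.7600 m/s


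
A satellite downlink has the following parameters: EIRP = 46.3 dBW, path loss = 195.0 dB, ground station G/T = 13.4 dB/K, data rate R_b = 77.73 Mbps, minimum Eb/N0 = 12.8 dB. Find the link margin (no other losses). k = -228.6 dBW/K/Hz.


C/N0 = EIRP - FSPL + G/T - k = 46.3 - 195.0 + 13.4 - (-228.6)
C/N0 = 93.3000 dB-Hz
R_b = 77.73 Mbps = 7.773e+07 bps -> 10*log10(R_b) = 78.9059 dB-Hz
Eb/N0 = C/N0 - 10*log10(R_b) = 93.3000 - 78.9059 = 14.3941 dB
Margin = Eb/N0 - Eb/N0_req = 14.3941 - 12.8 = 1.5941 dB (link closes)

1.5941 dB


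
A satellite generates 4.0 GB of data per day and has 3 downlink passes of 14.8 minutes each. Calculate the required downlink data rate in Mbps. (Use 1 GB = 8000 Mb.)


total contact time = 3 * 14.8 * 60 = 2664.0000 s
data = 4.0 GB = 32000.0000 Mb
rate = 32000.0000 / 2664.0000 = 12.0120 Mbps

12.0120 Mbps


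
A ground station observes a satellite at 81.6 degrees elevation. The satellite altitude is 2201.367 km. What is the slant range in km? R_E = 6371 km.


h = 2201.367 km, el = 81.6 deg
d = -R_E*sin(el) + sqrt((R_E*sin(el))^2 + 2*R_E*h + h^2)
d = -6371.0000*sin(1.4242) + sqrt((6371.0000*0.9892723)^2 + 2*6371.0000*2201.367 + 2201.367^2)
d = 2219.0408 km

2219.0408 km


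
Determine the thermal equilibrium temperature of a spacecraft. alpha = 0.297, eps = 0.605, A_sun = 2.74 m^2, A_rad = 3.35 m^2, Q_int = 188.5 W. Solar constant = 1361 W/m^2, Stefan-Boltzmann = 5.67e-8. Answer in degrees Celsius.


Numerator = alpha*S*A_sun + Q_int = 0.297*1361*2.74 + 188.5 = 1296.0546 W
Denominator = eps*sigma*A_rad = 0.605*5.67e-8*3.35 = 1.1491673e-07 W/K^4
T^4 = 1.1278207e+10 K^4
T = 325.8817 K = 52.7317 C

52.7317 degrees Celsius


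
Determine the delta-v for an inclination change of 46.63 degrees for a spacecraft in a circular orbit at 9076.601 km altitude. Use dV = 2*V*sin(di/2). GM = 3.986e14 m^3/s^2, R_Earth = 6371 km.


r = 15447.6010 km = 1.5447601e+07 m
V = sqrt(mu/r) = 5079.7007 m/s
di = 46.63 deg = 0.813847 rad
dV = 2*V*sin(di/2) = 2*5079.7007*sin(0.4069235)
dV = 4020.9482 m/s = 4.0209 km/s

4.0209 km/s


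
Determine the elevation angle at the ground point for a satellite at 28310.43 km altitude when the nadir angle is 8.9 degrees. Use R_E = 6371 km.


r = R_E + alt = 34681.4300 km
Law of sines in the satellite / Earth-center / ground-point triangle:
  sin(nadir)/R_E = sin(90 + el)/r  =>  cos(el) = (r/R_E)*sin(nadir)
cos(el) = (34681.4300 / 6371.0000) * sin(8.9 deg) = 0.8421876
el = arccos(0.8421876) = 32.6281 deg
(Earth-central angle = 90 - nadir - el = 48.4719 deg)

32.6281 degrees


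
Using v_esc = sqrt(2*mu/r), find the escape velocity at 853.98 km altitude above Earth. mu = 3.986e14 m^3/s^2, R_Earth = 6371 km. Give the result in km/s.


r = 6371.0 + 853.98 = 7224.9800 km = 7.22498e+06 m
v_esc = sqrt(2*mu/r) = sqrt(2*3.986e14 / 7.22498e+06)
v_esc = 10504.2566 m/s = 10.5043 km/s

10.5043 km/s


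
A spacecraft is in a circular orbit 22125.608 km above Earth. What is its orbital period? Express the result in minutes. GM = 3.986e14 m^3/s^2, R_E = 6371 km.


r = 28496.6080 km = 2.8496608e+07 m
T = 2*pi*sqrt(r^3/mu) = 2*pi*sqrt(2.3140861e+22 / 3.986e14)
T = 47874.1387 s = 797.9023 min

797.9023 minutes


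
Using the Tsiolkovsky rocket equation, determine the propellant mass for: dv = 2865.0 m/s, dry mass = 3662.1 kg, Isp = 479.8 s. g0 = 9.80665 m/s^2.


ve = Isp * g0 = 479.8 * 9.80665 = 4705.230670 m/s
mass ratio = exp(dv/ve) = exp(2865.0/4705.230670) = 1.83840219
m_prop = m_dry * (mr - 1) = 3662.1 * (1.83840219 - 1)
m_prop = 3070.3127 kg

3070.3127 kg


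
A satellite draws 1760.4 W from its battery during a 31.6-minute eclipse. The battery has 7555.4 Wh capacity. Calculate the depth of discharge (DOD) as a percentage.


E_used = P * t / 60 = 1760.4 * 31.6 / 60 = 927.1440 Wh
DOD = E_used / E_total * 100 = 927.1440 / 7555.4 * 100
DOD = 12.2713 %

12.2713 %


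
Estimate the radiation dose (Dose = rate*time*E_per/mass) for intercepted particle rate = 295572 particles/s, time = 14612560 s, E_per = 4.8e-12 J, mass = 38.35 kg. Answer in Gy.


Total energy deposited = rate * time * E_per
  = 295572 * 14612560 * 4.8e-12 = 20.7315 J
Dose = E_total / mass = 20.7315 / 38.35
Dose = 0.5405868 Gy

0.5406 Gy


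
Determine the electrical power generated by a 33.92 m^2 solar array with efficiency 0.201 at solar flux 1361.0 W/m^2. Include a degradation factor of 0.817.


P = area * eta * S * degradation
P = 33.92 * 0.201 * 1361.0 * 0.817
P = 7581.0975 W

7581.0975 W


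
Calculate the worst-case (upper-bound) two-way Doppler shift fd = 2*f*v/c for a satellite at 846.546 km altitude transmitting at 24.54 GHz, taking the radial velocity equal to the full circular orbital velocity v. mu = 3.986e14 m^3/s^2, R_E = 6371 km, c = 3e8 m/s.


r = 7.217546e+06 m
v = sqrt(mu/r) = 7431.4552 m/s (worst-case radial velocity)
f = 24.54 GHz = 2.454e+10 Hz
fd = 2*f*v/c = 2*2.454e+10*7431.4552/3.0e+08
fd = 1.2157861e+06 Hz

1.2158e+06 Hz


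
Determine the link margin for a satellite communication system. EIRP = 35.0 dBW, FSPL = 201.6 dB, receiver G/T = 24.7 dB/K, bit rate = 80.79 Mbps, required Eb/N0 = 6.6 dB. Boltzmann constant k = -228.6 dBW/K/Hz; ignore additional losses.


C/N0 = EIRP - FSPL + G/T - k = 35.0 - 201.6 + 24.7 - (-228.6)
C/N0 = 86.7000 dB-Hz
R_b = 80.79 Mbps = 8.079e+07 bps -> 10*log10(R_b) = 79.0736 dB-Hz
Eb/N0 = C/N0 - 10*log10(R_b) = 86.7000 - 79.0736 = 7.6264 dB
Margin = Eb/N0 - Eb/N0_req = 7.6264 - 6.6 = 1.0264 dB (link closes)

1.0264 dB


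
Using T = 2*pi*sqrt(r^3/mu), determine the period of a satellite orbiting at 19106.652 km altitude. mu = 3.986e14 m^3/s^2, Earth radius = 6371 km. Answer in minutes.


r = 25477.6520 km = 2.5477652e+07 m
T = 2*pi*sqrt(r^3/mu) = 2*pi*sqrt(1.6537818e+22 / 3.986e14)
T = 40471.5952 s = 674.5266 min

674.5266 minutes


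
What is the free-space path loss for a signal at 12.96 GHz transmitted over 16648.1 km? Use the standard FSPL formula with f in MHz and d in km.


f = 12.96 GHz = 12960.0000 MHz
d = 16648.1 km
FSPL = 32.44 + 20*log10(12960.0000) + 20*log10(16648.1)
FSPL = 32.44 + 82.2521 + 84.4273
FSPL = 199.1194 dB

199.1194 dB


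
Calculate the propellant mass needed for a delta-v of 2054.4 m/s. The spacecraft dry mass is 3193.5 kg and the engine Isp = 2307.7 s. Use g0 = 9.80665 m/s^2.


ve = Isp * g0 = 2307.7 * 9.80665 = 22630.806205 m/s
mass ratio = exp(dv/ve) = exp(2054.4/22630.806205) = 1.09502688
m_prop = m_dry * (mr - 1) = 3193.5 * (1.09502688 - 1)
m_prop = 303.4684 kg

303.4684 kg


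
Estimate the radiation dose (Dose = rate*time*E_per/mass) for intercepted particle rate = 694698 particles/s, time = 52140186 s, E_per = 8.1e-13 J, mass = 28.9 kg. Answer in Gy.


Total energy deposited = rate * time * E_per
  = 694698 * 52140186 * 8.1e-13 = 29.3396 J
Dose = E_total / mass = 29.3396 / 28.9
Dose = 1.0152 Gy

1.0152 Gy


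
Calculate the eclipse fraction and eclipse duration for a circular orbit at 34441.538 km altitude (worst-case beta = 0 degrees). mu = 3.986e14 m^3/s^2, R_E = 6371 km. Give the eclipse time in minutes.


r = 40812.5380 km
T = 1367.5726 min
Eclipse fraction = arcsin(R_E/r)/pi = arcsin(6371.0000/40812.5380)/pi
= arcsin(0.156104)/pi = 0.0498935
Eclipse duration = 0.0498935 * 1367.5726 = 68.2330 min

68.2330 minutes


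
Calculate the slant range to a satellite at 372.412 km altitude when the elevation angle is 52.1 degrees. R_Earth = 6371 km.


h = 372.412 km, el = 52.1 deg
d = -R_E*sin(el) + sqrt((R_E*sin(el))^2 + 2*R_E*h + h^2)
d = -6371.0000*sin(0.9093165) + sqrt((6371.0000*0.7890841)^2 + 2*6371.0000*372.412 + 372.412^2)
d = 464.3074 km

464.3074 km


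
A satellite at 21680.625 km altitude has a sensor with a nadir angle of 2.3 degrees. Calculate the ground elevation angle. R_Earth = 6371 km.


r = R_E + alt = 28051.6250 km
Law of sines in the satellite / Earth-center / ground-point triangle:
  sin(nadir)/R_E = sin(90 + el)/r  =>  cos(el) = (r/R_E)*sin(nadir)
cos(el) = (28051.6250 / 6371.0000) * sin(2.3 deg) = 0.176701
el = arccos(0.176701) = 79.8223 deg
(Earth-central angle = 90 - nadir - el = 7.8777 deg)

79.8223 degrees


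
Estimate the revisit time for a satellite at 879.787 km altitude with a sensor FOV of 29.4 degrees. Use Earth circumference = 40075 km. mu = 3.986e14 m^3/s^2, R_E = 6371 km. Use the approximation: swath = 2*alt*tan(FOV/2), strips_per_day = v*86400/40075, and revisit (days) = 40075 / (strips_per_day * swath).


swath = 2*879.787*tan(0.2565634) = 461.6156 km
v = sqrt(mu/r) = 7414.4010 m/s = 7.4144 km/s
strips/day = v*86400/40075 = 7.4144*86400/40075 = 15.9851
coverage/day = strips * swath = 15.9851 * 461.6156 = 7378.9872 km
revisit = 40075 / 7378.9872 = 5.4310 days

5.4310 days


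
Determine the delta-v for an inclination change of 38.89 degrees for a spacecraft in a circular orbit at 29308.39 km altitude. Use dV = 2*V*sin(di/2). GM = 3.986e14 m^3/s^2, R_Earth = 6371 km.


r = 35679.3900 km = 3.567939e+07 m
V = sqrt(mu/r) = 3342.4117 m/s
di = 38.89 deg = 0.6787585 rad
dV = 2*V*sin(di/2) = 2*3342.4117*sin(0.3393793)
dV = 2225.3899 m/s = 2.2254 km/s

2.2254 km/s


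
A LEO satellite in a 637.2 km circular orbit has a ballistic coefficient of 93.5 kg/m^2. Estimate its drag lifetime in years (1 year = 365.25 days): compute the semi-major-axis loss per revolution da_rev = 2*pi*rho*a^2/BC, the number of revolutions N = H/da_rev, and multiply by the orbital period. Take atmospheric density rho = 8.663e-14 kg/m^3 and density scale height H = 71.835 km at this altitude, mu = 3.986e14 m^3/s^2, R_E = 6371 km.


a = R_E + alt = 7008.2000 km = 7.0082e+06 m
da_rev = 2*pi*rho*a^2/BC = 2*pi*8.663e-14*(7.0082e+06)^2/93.5 = 0.285923299 m per revolution
N = H/da_rev = 71835.0000 m / 0.285923299 m = 251238.7071 revolutions
P = 2*pi*sqrt(a^3/mu) = 5838.7644 s
lifetime = N*P = 251238.7071 * 5838.7644 = 1.4669236e+09 s = 16978.2826 days
years = 16978.2826 / 365.25 = 46.4840 years

46.4840 years
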